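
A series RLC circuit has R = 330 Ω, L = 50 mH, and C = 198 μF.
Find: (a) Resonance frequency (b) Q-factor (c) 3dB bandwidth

Step 1 — Resonance: ω₀ = 1/√(LC) = 1/√(0.05·0.000198) = 317.8 rad/s.
Step 2 — f₀ = ω₀/(2π) = 50.58 Hz.
Step 3 — Series Q: Q = ω₀L/R = 317.8·0.05/330 = 0.04815.
Step 4 — Bandwidth: Δω = ω₀/Q = 6600 rad/s; BW = Δω/(2π) = 1050 Hz.

(a) f₀ = 50.58 Hz  (b) Q = 0.04815  (c) BW = 1050 Hz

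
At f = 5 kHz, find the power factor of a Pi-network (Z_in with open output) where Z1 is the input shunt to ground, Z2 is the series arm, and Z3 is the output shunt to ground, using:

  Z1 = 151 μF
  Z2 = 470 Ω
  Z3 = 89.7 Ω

Step 1 — Angular frequency: ω = 2π·f = 2π·5000 = 3.142e+04 rad/s.
Step 2 — Component impedances:
  Z1: Z = 1/(jωC) = -j/(ω·C) = 0 - j0.2108 Ω
  Z2: Z = R = 470 Ω
  Z3: Z = R = 89.7 Ω
Step 3 — With open output, the series arm Z2 and the output shunt Z3 appear in series to ground: Z2 + Z3 = 559.7 Ω.
Step 4 — Parallel with input shunt Z1: Z_in = Z1 || (Z2 + Z3) = 7.939e-05 - j0.2108 Ω = 0.2108∠-90.0° Ω.
Step 5 — Power factor: PF = cos(φ) = Re(Z)/|Z| = 7.939e-05/0.2108 = 0.0003766.
Step 6 — Type: Im(Z) = -0.2108 ⇒ leading (phase φ = -90.0°).

PF = 0.0003766 (leading, φ = -90.0°)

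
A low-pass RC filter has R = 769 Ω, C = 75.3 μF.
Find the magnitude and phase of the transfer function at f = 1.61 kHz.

Step 1 — Angular frequency: ω = 2π·1610 = 1.012e+04 rad/s.
Step 2 — Transfer function: H(jω) = 1/(1 + jωRC).
Step 3 — Denominator: 1 + jωRC = 1 + j·1.012e+04·769·7.53e-05 = 1 + j585.8.
Step 4 — H = 2.914e-06 - j0.001707.
Step 5 — Magnitude: |H| = 0.001707 (-55.4 dB); phase: φ = -89.9°.

|H| = 0.001707 (-55.4 dB), φ = -89.9°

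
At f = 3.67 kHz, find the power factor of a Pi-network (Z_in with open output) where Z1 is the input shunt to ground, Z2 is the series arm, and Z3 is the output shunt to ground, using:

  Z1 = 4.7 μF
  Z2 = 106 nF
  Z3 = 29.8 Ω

Step 1 — Angular frequency: ω = 2π·f = 2π·3670 = 2.306e+04 rad/s.
Step 2 — Component impedances:
  Z1: Z = 1/(jωC) = -j/(ω·C) = 0 - j9.227 Ω
  Z2: Z = 1/(jωC) = -j/(ω·C) = 0 - j409.1 Ω
  Z3: Z = R = 29.8 Ω
Step 3 — With open output, the series arm Z2 and the output shunt Z3 appear in series to ground: Z2 + Z3 = 29.8 - j409.1 Ω.
Step 4 — Parallel with input shunt Z1: Z_in = Z1 || (Z2 + Z3) = 0.01442 - j9.024 Ω = 9.024∠-89.9° Ω.
Step 5 — Power factor: PF = cos(φ) = Re(Z)/|Z| = 0.01442/9.024 = 0.001598.
Step 6 — Type: Im(Z) = -9.024 ⇒ leading (phase φ = -89.9°).

PF = 0.001598 (leading, φ = -89.9°)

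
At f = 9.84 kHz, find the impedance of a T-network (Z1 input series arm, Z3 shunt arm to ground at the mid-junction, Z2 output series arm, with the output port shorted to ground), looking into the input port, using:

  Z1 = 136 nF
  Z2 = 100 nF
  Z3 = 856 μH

Step 1 — Angular frequency: ω = 2π·f = 2π·9840 = 6.183e+04 rad/s.
Step 2 — Component impedances:
  Z1: Z = 1/(jωC) = -j/(ω·C) = 0 - j118.9 Ω
  Z2: Z = 1/(jωC) = -j/(ω·C) = 0 - j161.7 Ω
  Z3: Z = jωL = j·6.183e+04·0.000856 = 0 + j52.92 Ω
Step 3 — With the output port shorted to ground, the output series arm Z2 runs from the junction to ground; the shunt arm Z3 also runs from the junction to ground. They appear in parallel: Z3 || Z2 = 0 + j78.66 Ω.
Step 4 — Series with input arm Z1: Z_in = Z1 + (Z3 || Z2) = 0 - j40.27 Ω = 40.27∠-90.0° Ω.

Z = 0 - j40.27 Ω = 40.27∠-90.0° Ω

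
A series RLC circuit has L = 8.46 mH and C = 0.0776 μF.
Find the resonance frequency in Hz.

Step 1 — Resonance condition Im(Z)=0 gives ω₀ = 1/√(LC).
Step 2 — ω₀ = 1/√(0.00846·7.76e-08) = 3.903e+04 rad/s.
Step 3 — f₀ = ω₀/(2π) = 6212 Hz.

f₀ = 6212 Hz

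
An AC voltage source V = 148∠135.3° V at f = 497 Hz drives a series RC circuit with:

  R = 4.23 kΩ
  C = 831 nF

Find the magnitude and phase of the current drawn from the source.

Step 1 — Angular frequency: ω = 2π·f = 2π·497 = 3123 rad/s.
Step 2 — Component impedances:
  R: Z = R = 4230 Ω
  C: Z = 1/(jωC) = -j/(ω·C) = 0 - j385.4 Ω
Step 3 — Series combination: Z_total = R + C = 4230 - j385.4 Ω = 4248∠-5.2° Ω.
Step 4 — Source phasor: V = 148∠135.3° V = -105.2 + j104.1 V.
Step 5 — Ohm's law: I = V / Z_total = (-105.2 + j104.1) / (4230 - j385.4) = -0.02689 + j0.02216 A.
Step 6 — Convert to polar: |I| = 0.03484 A, ∠I = 140.5°.

I = 0.03484∠140.5° A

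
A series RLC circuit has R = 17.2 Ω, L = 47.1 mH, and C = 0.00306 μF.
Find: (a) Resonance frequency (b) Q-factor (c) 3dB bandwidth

Step 1 — Resonance: ω₀ = 1/√(LC) = 1/√(0.0471·3.06e-09) = 8.33e+04 rad/s.
Step 2 — f₀ = ω₀/(2π) = 1.326e+04 Hz.
Step 3 — Series Q: Q = ω₀L/R = 8.33e+04·0.0471/17.2 = 228.1.
Step 4 — Bandwidth: Δω = ω₀/Q = 365.2 rad/s; BW = Δω/(2π) = 58.12 Hz.

(a) f₀ = 1.326e+04 Hz  (b) Q = 228.1  (c) BW = 58.12 Hz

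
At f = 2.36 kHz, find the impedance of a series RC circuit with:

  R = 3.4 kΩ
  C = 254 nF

Step 1 — Angular frequency: ω = 2π·f = 2π·2360 = 1.483e+04 rad/s.
Step 2 — Component impedances:
  R: Z = R = 3400 Ω
  C: Z = 1/(jωC) = -j/(ω·C) = 0 - j265.5 Ω
Step 3 — Series combination: Z_total = R + C = 3400 - j265.5 Ω = 3410∠-4.5° Ω.

Z = 3400 - j265.5 Ω = 3410∠-4.5° Ω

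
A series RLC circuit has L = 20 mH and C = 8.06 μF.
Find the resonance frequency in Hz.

Step 1 — Resonance condition Im(Z)=0 gives ω₀ = 1/√(LC).
Step 2 — ω₀ = 1/√(0.02·8.06e-06) = 2491 rad/s.
Step 3 — f₀ = ω₀/(2π) = 396.4 Hz.

f₀ = 396.4 Hz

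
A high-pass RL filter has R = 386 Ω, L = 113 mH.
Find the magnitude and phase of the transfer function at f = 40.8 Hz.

Step 1 — Angular frequency: ω = 2π·40.8 = 256.4 rad/s.
Step 2 — Transfer function: H(jω) = jωL/(R + jωL).
Step 3 — Numerator jωL = j·28.97; denominator R + jωL = 386 + j28.97.
Step 4 — H = 0.0056 + j0.07463.
Step 5 — Magnitude: |H| = 0.07484 (-22.5 dB); phase: φ = 85.7°.

|H| = 0.07484 (-22.5 dB), φ = 85.7°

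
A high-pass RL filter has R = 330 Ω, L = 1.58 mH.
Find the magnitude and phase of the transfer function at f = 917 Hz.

Step 1 — Angular frequency: ω = 2π·917 = 5762 rad/s.
Step 2 — Transfer function: H(jω) = jωL/(R + jωL).
Step 3 — Numerator jωL = j·9.103; denominator R + jωL = 330 + j9.103.
Step 4 — H = 0.0007604 + j0.02757.
Step 5 — Magnitude: |H| = 0.02758 (-31.2 dB); phase: φ = 88.4°.

|H| = 0.02758 (-31.2 dB), φ = 88.4°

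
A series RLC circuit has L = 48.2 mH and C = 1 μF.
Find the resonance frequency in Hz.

Step 1 — Resonance condition Im(Z)=0 gives ω₀ = 1/√(LC).
Step 2 — ω₀ = 1/√(0.0482·1e-06) = 4555 rad/s.
Step 3 — f₀ = ω₀/(2π) = 724.9 Hz.

f₀ = 724.9 Hz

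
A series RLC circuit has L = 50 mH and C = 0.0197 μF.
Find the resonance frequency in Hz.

Step 1 — Resonance condition Im(Z)=0 gives ω₀ = 1/√(LC).
Step 2 — ω₀ = 1/√(0.05·1.97e-08) = 3.186e+04 rad/s.
Step 3 — f₀ = ω₀/(2π) = 5071 Hz.

f₀ = 5071 Hz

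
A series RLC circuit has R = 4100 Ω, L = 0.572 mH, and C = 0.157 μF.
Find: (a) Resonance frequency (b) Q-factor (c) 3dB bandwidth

Step 1 — Resonance: ω₀ = 1/√(LC) = 1/√(0.000572·1.57e-07) = 1.055e+05 rad/s.
Step 2 — f₀ = ω₀/(2π) = 1.679e+04 Hz.
Step 3 — Series Q: Q = ω₀L/R = 1.055e+05·0.000572/4100 = 0.01472.
Step 4 — Bandwidth: Δω = ω₀/Q = 7.168e+06 rad/s; BW = Δω/(2π) = 1.141e+06 Hz.

(a) f₀ = 1.679e+04 Hz  (b) Q = 0.01472  (c) BW = 1.141e+06 Hz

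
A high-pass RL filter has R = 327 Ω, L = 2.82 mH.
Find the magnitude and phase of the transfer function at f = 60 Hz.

Step 1 — Angular frequency: ω = 2π·60 = 377 rad/s.
Step 2 — Transfer function: H(jω) = jωL/(R + jωL).
Step 3 — Numerator jωL = j·1.063; denominator R + jωL = 327 + j1.063.
Step 4 — H = 1.057e-05 + j0.003251.
Step 5 — Magnitude: |H| = 0.003251 (-49.8 dB); phase: φ = 89.8°.

|H| = 0.003251 (-49.8 dB), φ = 89.8°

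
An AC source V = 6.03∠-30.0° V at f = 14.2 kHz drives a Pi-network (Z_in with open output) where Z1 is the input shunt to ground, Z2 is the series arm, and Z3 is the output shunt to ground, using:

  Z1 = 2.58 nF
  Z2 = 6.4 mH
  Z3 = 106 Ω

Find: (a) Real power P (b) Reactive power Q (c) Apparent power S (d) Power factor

Step 1 — Angular frequency: ω = 2π·f = 2π·1.42e+04 = 8.922e+04 rad/s.
Step 2 — Component impedances:
  Z1: Z = 1/(jωC) = -j/(ω·C) = 0 - j4344 Ω
  Z2: Z = jωL = j·8.922e+04·0.0064 = 0 + j571 Ω
  Z3: Z = R = 106 Ω
Step 3 — With open output, the series arm Z2 and the output shunt Z3 appear in series to ground: Z2 + Z3 = 106 + j571 Ω.
Step 4 — Parallel with input shunt Z1: Z_in = Z1 || (Z2 + Z3) = 140.4 + j653.5 Ω = 668.4∠77.9° Ω.
Step 5 — Source phasor: V = 6.03∠-30.0° V = 5.222 - j3.015 V.
Step 6 — Current: I = V / Z = -0.002769 - j0.008586 A = 0.009022∠-107.9° A.
Step 7 — Complex power: S = V·I* = 0.01143 + j0.05319 VA.
Step 8 — Real power: P = Re(S) = 0.01143 W.
Step 9 — Reactive power: Q = Im(S) = 0.05319 VAR.
Step 10 — Apparent power: |S| = 0.0544 VA.
Step 11 — Power factor: PF = P/|S| = 0.2101 (lagging).

(a) P = 0.01143 W  (b) Q = 0.05319 VAR  (c) S = 0.0544 VA  (d) PF = 0.2101 (lagging)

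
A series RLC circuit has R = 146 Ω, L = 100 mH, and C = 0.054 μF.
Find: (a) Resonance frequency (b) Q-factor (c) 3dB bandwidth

Step 1 — Resonance condition Im(Z)=0 gives ω₀ = 1/√(LC).
Step 2 — ω₀ = 1/√(0.1·5.4e-08) = 1.361e+04 rad/s.
Step 3 — f₀ = ω₀/(2π) = 2166 Hz.
Step 4 — Series Q: Q = ω₀L/R = 1.361e+04·0.1/146 = 9.321.
Step 5 — 3dB bandwidth: Δω = ω₀/Q = 1460 rad/s; BW = Δω/(2π) = 232.4 Hz.

(a) f₀ = 2166 Hz  (b) Q = 9.321  (c) BW = 232.4 Hz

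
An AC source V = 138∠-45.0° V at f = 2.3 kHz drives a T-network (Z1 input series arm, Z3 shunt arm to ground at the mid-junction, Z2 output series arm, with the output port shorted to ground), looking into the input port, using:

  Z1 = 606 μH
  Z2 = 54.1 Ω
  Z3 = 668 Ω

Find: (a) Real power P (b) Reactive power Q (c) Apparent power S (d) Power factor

Step 1 — Angular frequency: ω = 2π·f = 2π·2300 = 1.445e+04 rad/s.
Step 2 — Component impedances:
  Z1: Z = jωL = j·1.445e+04·0.000606 = 0 + j8.758 Ω
  Z2: Z = R = 54.1 Ω
  Z3: Z = R = 668 Ω
Step 3 — With the output port shorted to ground, the output series arm Z2 runs from the junction to ground; the shunt arm Z3 also runs from the junction to ground. They appear in parallel: Z3 || Z2 = 50.05 Ω.
Step 4 — Series with input arm Z1: Z_in = Z1 + (Z3 || Z2) = 50.05 + j8.758 Ω = 50.81∠9.9° Ω.
Step 5 — Source phasor: V = 138∠-45.0° V = 97.58 - j97.58 V.
Step 6 — Current: I = V / Z = 1.561 - j2.223 A = 2.716∠-54.9° A.
Step 7 — Complex power: S = V·I* = 369.2 + j64.61 VA.
Step 8 — Real power: P = Re(S) = 369.2 W.
Step 9 — Reactive power: Q = Im(S) = 64.61 VAR.
Step 10 — Apparent power: |S| = 374.8 VA.
Step 11 — Power factor: PF = P/|S| = 0.985 (lagging).

(a) P = 369.2 W  (b) Q = 64.61 VAR  (c) S = 374.8 VA  (d) PF = 0.985 (lagging)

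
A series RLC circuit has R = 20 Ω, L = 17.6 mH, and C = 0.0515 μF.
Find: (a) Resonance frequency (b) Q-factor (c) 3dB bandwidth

Step 1 — Resonance condition Im(Z)=0 gives ω₀ = 1/√(LC).
Step 2 — ω₀ = 1/√(0.0176·5.15e-08) = 3.322e+04 rad/s.
Step 3 — f₀ = ω₀/(2π) = 5286 Hz.
Step 4 — Series Q: Q = ω₀L/R = 3.322e+04·0.0176/20 = 29.23.
Step 5 — 3dB bandwidth: Δω = ω₀/Q = 1136 rad/s; BW = Δω/(2π) = 180.9 Hz.

(a) f₀ = 5286 Hz  (b) Q = 29.23  (c) BW = 180.9 Hz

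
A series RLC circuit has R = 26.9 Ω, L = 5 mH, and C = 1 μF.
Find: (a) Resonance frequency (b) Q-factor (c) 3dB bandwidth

Step 1 — Resonance condition Im(Z)=0 gives ω₀ = 1/√(LC).
Step 2 — ω₀ = 1/√(0.005·1e-06) = 1.414e+04 rad/s.
Step 3 — f₀ = ω₀/(2π) = 2251 Hz.
Step 4 — Series Q: Q = ω₀L/R = 1.414e+04·0.005/26.9 = 2.629.
Step 5 — 3dB bandwidth: Δω = ω₀/Q = 5380 rad/s; BW = Δω/(2π) = 856.3 Hz.

(a) f₀ = 2251 Hz  (b) Q = 2.629  (c) BW = 856.3 Hz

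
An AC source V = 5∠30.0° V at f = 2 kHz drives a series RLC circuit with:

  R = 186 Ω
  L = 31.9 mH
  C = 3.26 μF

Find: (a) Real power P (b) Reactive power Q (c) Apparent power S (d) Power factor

Step 1 — Angular frequency: ω = 2π·f = 2π·2000 = 1.257e+04 rad/s.
Step 2 — Component impedances:
  R: Z = R = 186 Ω
  L: Z = jωL = j·1.257e+04·0.0319 = 0 + j400.9 Ω
  C: Z = 1/(jωC) = -j/(ω·C) = 0 - j24.41 Ω
Step 3 — Series combination: Z_total = R + L + C = 186 + j376.5 Ω = 419.9∠63.7° Ω.
Step 4 — Source phasor: V = 5∠30.0° V = 4.33 + j2.5 V.
Step 5 — Current: I = V / Z = 0.009906 - j0.006608 A = 0.01191∠-33.7° A.
Step 6 — Complex power: S = V·I* = 0.02637 + j0.05338 VA.
Step 7 — Real power: P = Re(S) = 0.02637 W.
Step 8 — Reactive power: Q = Im(S) = 0.05338 VAR.
Step 9 — Apparent power: |S| = 0.05954 VA.
Step 10 — Power factor: PF = P/|S| = 0.443 (lagging).

(a) P = 0.02637 W  (b) Q = 0.05338 VAR  (c) S = 0.05954 VA  (d) PF = 0.443 (lagging)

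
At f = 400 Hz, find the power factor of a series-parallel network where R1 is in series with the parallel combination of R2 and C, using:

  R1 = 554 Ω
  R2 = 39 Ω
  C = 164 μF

Step 1 — Angular frequency: ω = 2π·f = 2π·400 = 2513 rad/s.
Step 2 — Component impedances:
  R1: Z = R = 554 Ω
  R2: Z = R = 39 Ω
  C: Z = 1/(jωC) = -j/(ω·C) = 0 - j2.426 Ω
Step 3 — Parallel branch: R2 || C = 1/(1/R2 + 1/C) = 0.1503 - j2.417 Ω.
Step 4 — Series with R1: Z_total = R1 + (R2 || C) = 554.2 - j2.417 Ω = 554.2∠-0.2° Ω.
Step 5 — Power factor: PF = cos(φ) = Re(Z)/|Z| = 554.2/554.2 = 1.
Step 6 — Type: Im(Z) = -2.417 ⇒ leading (phase φ = -0.2°).

PF = 1 (leading, φ = -0.2°)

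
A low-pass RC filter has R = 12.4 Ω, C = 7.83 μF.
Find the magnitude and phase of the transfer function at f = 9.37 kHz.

Step 1 — Angular frequency: ω = 2π·9370 = 5.887e+04 rad/s.
Step 2 — Transfer function: H(jω) = 1/(1 + jωRC).
Step 3 — Denominator: 1 + jωRC = 1 + j·5.887e+04·12.4·7.83e-06 = 1 + j5.716.
Step 4 — H = 0.0297 - j0.1697.
Step 5 — Magnitude: |H| = 0.1723 (-15.3 dB); phase: φ = -80.1°.

|H| = 0.1723 (-15.3 dB), φ = -80.1°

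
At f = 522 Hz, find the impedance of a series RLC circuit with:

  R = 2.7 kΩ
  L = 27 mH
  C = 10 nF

Step 1 — Angular frequency: ω = 2π·f = 2π·522 = 3280 rad/s.
Step 2 — Component impedances:
  R: Z = R = 2700 Ω
  L: Z = jωL = j·3280·0.027 = 0 + j88.56 Ω
  C: Z = 1/(jωC) = -j/(ω·C) = 0 - j3.049e+04 Ω
Step 3 — Series combination: Z_total = R + L + C = 2700 - j3.04e+04 Ω = 3.052e+04∠-84.9° Ω.

Z = 2700 - j3.04e+04 Ω = 3.052e+04∠-84.9° Ω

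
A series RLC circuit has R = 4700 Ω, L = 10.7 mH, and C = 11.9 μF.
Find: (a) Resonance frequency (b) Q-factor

Step 1 — Resonance condition Im(Z)=0 gives ω₀ = 1/√(LC).
Step 2 — ω₀ = 1/√(0.0107·1.19e-05) = 2802 rad/s.
Step 3 — f₀ = ω₀/(2π) = 446 Hz.
Step 4 — Series Q: Q = ω₀L/R = 2802·0.0107/4700 = 0.00638.

(a) f₀ = 446 Hz  (b) Q = 0.00638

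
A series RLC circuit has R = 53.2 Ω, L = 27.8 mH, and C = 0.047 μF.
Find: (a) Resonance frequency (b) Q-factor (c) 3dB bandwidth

Step 1 — Resonance: ω₀ = 1/√(LC) = 1/√(0.0278·4.7e-08) = 2.766e+04 rad/s.
Step 2 — f₀ = ω₀/(2π) = 4403 Hz.
Step 3 — Series Q: Q = ω₀L/R = 2.766e+04·0.0278/53.2 = 14.46.
Step 4 — Bandwidth: Δω = ω₀/Q = 1914 rad/s; BW = Δω/(2π) = 304.6 Hz.

(a) f₀ = 4403 Hz  (b) Q = 14.46  (c) BW = 304.6 Hz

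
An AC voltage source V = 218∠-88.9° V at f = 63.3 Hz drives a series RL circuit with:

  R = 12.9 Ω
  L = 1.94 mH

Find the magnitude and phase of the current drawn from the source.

Step 1 — Angular frequency: ω = 2π·f = 2π·63.3 = 397.7 rad/s.
Step 2 — Component impedances:
  R: Z = R = 12.9 Ω
  L: Z = jωL = j·397.7·0.00194 = 0 + j0.7716 Ω
Step 3 — Series combination: Z_total = R + L = 12.9 + j0.7716 Ω = 12.92∠3.4° Ω.
Step 4 — Source phasor: V = 218∠-88.9° V = 4.185 - j218 V.
Step 5 — Ohm's law: I = V / Z_total = (4.185 - j218) / (12.9 + j0.7716) = -0.6837 - j16.86 A.
Step 6 — Convert to polar: |I| = 16.87 A, ∠I = -92.3°.

I = 16.87∠-92.3° A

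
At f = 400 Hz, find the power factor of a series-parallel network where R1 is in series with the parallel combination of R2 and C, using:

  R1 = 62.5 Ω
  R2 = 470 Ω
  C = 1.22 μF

Step 1 — Angular frequency: ω = 2π·f = 2π·400 = 2513 rad/s.
Step 2 — Component impedances:
  R1: Z = R = 62.5 Ω
  R2: Z = R = 470 Ω
  C: Z = 1/(jωC) = -j/(ω·C) = 0 - j326.1 Ω
Step 3 — Parallel branch: R2 || C = 1/(1/R2 + 1/C) = 152.8 - j220.1 Ω.
Step 4 — Series with R1: Z_total = R1 + (R2 || C) = 215.3 - j220.1 Ω = 307.9∠-45.6° Ω.
Step 5 — Power factor: PF = cos(φ) = Re(Z)/|Z| = 215.26/307.89 = 0.6991.
Step 6 — Type: Im(Z) = -220.1 ⇒ leading (phase φ = -45.6°).

PF = 0.6991 (leading, φ = -45.6°)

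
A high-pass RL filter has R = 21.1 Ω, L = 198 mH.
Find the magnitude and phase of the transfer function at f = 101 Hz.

Step 1 — Angular frequency: ω = 2π·101 = 634.6 rad/s.
Step 2 — Transfer function: H(jω) = jωL/(R + jωL).
Step 3 — Numerator jωL = j·125.7; denominator R + jωL = 21.1 + j125.7.
Step 4 — H = 0.9726 + j0.1633.
Step 5 — Magnitude: |H| = 0.9862 (-0.1 dB); phase: φ = 9.5°.

|H| = 0.9862 (-0.1 dB), φ = 9.5°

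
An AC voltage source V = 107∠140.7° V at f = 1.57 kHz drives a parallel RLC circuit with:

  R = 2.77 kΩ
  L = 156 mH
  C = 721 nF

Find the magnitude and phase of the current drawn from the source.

Step 1 — Angular frequency: ω = 2π·f = 2π·1570 = 9865 rad/s.
Step 2 — Component impedances:
  R: Z = R = 2770 Ω
  L: Z = jωL = j·9865·0.156 = 0 + j1539 Ω
  C: Z = 1/(jωC) = -j/(ω·C) = 0 - j140.6 Ω
Step 3 — Parallel combination: 1/Z_total = 1/R + 1/L + 1/C; Z_total = 8.617 - j154.3 Ω = 154.5∠-86.8° Ω.
Step 4 — Source phasor: V = 107∠140.7° V = -82.8 + j67.77 V.
Step 5 — Ohm's law: I = V / Z_total = (-82.8 + j67.77) / (8.617 - j154.3) = -0.4679 - j0.5106 A.
Step 6 — Convert to polar: |I| = 0.6926 A, ∠I = -132.5°.

I = 0.6926∠-132.5° A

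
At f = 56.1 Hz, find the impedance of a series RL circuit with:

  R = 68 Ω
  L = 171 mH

Step 1 — Angular frequency: ω = 2π·f = 2π·56.1 = 352.5 rad/s.
Step 2 — Component impedances:
  R: Z = R = 68 Ω
  L: Z = jωL = j·352.5·0.171 = 0 + j60.28 Ω
Step 3 — Series combination: Z_total = R + L = 68 + j60.28 Ω = 90.87∠41.6° Ω.

Z = 68 + j60.28 Ω = 90.87∠41.6° Ω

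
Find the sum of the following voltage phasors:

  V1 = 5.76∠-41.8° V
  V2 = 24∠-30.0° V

Step 1 — Convert each phasor to rectangular form:
  V1 = 5.76·(cos(-41.8°) + j·sin(-41.8°)) = 4.294 - j3.839 V
  V2 = 24·(cos(-30.0°) + j·sin(-30.0°)) = 20.78 - j12 V
Step 2 — Sum components: V_total = 25.08 - j15.84 V.
Step 3 — Convert to polar: |V_total| = 29.66 V, ∠V_total = -32.3°.

V_total = 29.66∠-32.3° V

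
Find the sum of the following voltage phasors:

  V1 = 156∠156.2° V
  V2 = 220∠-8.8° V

Step 1 — Convert each phasor to rectangular form:
  V1 = 156·(cos(156.2°) + j·sin(156.2°)) = -142.7 + j62.95 V
  V2 = 220·(cos(-8.8°) + j·sin(-8.8°)) = 217.4 - j33.66 V
Step 2 — Sum components: V_total = 74.68 + j29.3 V.
Step 3 — Convert to polar: |V_total| = 80.22 V, ∠V_total = 21.4°.

V_total = 80.22∠21.4° V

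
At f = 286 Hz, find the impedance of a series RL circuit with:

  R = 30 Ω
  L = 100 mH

Step 1 — Angular frequency: ω = 2π·f = 2π·286 = 1797 rad/s.
Step 2 — Component impedances:
  R: Z = R = 30 Ω
  L: Z = jωL = j·1797·0.1 = 0 + j179.7 Ω
Step 3 — Series combination: Z_total = R + L = 30 + j179.7 Ω = 182.2∠80.5° Ω.

Z = 30 + j179.7 Ω = 182.2∠80.5° Ω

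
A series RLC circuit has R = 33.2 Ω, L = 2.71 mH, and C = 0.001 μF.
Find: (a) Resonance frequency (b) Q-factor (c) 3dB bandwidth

Step 1 — Resonance condition Im(Z)=0 gives ω₀ = 1/√(LC).
Step 2 — ω₀ = 1/√(0.00271·1e-09) = 6.075e+05 rad/s.
Step 3 — f₀ = ω₀/(2π) = 9.668e+04 Hz.
Step 4 — Series Q: Q = ω₀L/R = 6.075e+05·0.00271/33.2 = 49.58.
Step 5 — 3dB bandwidth: Δω = ω₀/Q = 1.225e+04 rad/s; BW = Δω/(2π) = 1950 Hz.

(a) f₀ = 9.668e+04 Hz  (b) Q = 49.58  (c) BW = 1950 Hz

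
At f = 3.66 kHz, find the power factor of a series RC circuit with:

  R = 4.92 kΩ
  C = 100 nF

Step 1 — Angular frequency: ω = 2π·f = 2π·3660 = 2.3e+04 rad/s.
Step 2 — Component impedances:
  R: Z = R = 4920 Ω
  C: Z = 1/(jωC) = -j/(ω·C) = 0 - j434.8 Ω
Step 3 — Series combination: Z_total = R + C = 4920 - j434.8 Ω = 4939∠-5.1° Ω.
Step 4 — Power factor: PF = cos(φ) = Re(Z)/|Z| = 4920/4939.2 = 0.9961.
Step 5 — Type: Im(Z) = -434.8 ⇒ leading (phase φ = -5.1°).

PF = 0.9961 (leading, φ = -5.1°)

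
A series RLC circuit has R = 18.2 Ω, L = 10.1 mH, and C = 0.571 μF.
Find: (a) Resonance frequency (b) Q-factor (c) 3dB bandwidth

Step 1 — Resonance: ω₀ = 1/√(LC) = 1/√(0.0101·5.71e-07) = 1.317e+04 rad/s.
Step 2 — f₀ = ω₀/(2π) = 2096 Hz.
Step 3 — Series Q: Q = ω₀L/R = 1.317e+04·0.0101/18.2 = 7.308.
Step 4 — Bandwidth: Δω = ω₀/Q = 1802 rad/s; BW = Δω/(2π) = 286.8 Hz.

(a) f₀ = 2096 Hz  (b) Q = 7.308  (c) BW = 286.8 Hz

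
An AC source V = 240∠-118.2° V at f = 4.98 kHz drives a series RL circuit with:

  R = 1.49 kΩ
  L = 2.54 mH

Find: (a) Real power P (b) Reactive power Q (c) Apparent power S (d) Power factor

Step 1 — Angular frequency: ω = 2π·f = 2π·4980 = 3.129e+04 rad/s.
Step 2 — Component impedances:
  R: Z = R = 1490 Ω
  L: Z = jωL = j·3.129e+04·0.00254 = 0 + j79.48 Ω
Step 3 — Series combination: Z_total = R + L = 1490 + j79.48 Ω = 1492∠3.1° Ω.
Step 4 — Source phasor: V = 240∠-118.2° V = -113.4 - j211.5 V.
Step 5 — Current: I = V / Z = -0.08345 - j0.1375 A = 0.1608∠-121.3° A.
Step 6 — Complex power: S = V·I* = 38.55 + j2.056 VA.
Step 7 — Real power: P = Re(S) = 38.55 W.
Step 8 — Reactive power: Q = Im(S) = 2.056 VAR.
Step 9 — Apparent power: |S| = 38.6 VA.
Step 10 — Power factor: PF = P/|S| = 0.9986 (lagging).

(a) P = 38.55 W  (b) Q = 2.056 VAR  (c) S = 38.6 VA  (d) PF = 0.9986 (lagging)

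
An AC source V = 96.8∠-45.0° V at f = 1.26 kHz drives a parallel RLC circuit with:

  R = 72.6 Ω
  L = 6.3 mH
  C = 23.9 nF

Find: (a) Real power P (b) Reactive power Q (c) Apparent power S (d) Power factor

Step 1 — Angular frequency: ω = 2π·f = 2π·1260 = 7917 rad/s.
Step 2 — Component impedances:
  R: Z = R = 72.6 Ω
  L: Z = jωL = j·7917·0.0063 = 0 + j49.88 Ω
  C: Z = 1/(jωC) = -j/(ω·C) = 0 - j5285 Ω
Step 3 — Parallel combination: 1/Z_total = 1/R + 1/L + 1/C; Z_total = 23.58 + j34 Ω = 41.37∠55.3° Ω.
Step 4 — Source phasor: V = 96.8∠-45.0° V = 68.45 - j68.45 V.
Step 5 — Current: I = V / Z = -0.4166 - j2.302 A = 2.34∠-100.3° A.
Step 6 — Complex power: S = V·I* = 129.1 + j186.1 VA.
Step 7 — Real power: P = Re(S) = 129.1 W.
Step 8 — Reactive power: Q = Im(S) = 186.1 VAR.
Step 9 — Apparent power: |S| = 226.5 VA.
Step 10 — Power factor: PF = P/|S| = 0.5699 (lagging).

(a) P = 129.1 W  (b) Q = 186.1 VAR  (c) S = 226.5 VA  (d) PF = 0.5699 (lagging)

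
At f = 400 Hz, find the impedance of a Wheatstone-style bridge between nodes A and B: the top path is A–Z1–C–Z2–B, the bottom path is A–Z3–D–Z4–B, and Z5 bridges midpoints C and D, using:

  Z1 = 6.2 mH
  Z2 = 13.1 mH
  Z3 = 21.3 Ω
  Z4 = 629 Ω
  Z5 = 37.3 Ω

Step 1 — Angular frequency: ω = 2π·f = 2π·400 = 2513 rad/s.
Step 2 — Component impedances:
  Z1: Z = jωL = j·2513·0.0062 = 0 + j15.58 Ω
  Z2: Z = jωL = j·2513·0.0131 = 0 + j32.92 Ω
  Z3: Z = R = 21.3 Ω
  Z4: Z = R = 629 Ω
  Z5: Z = R = 37.3 Ω
Step 3 — Bridge requires nodal analysis (the Z5 bridge couples midpoints C and D, so the two paths cannot be reduced to a simple series/parallel combination). Setting node B to ground and injecting 1 A at node A, the 3-node admittance system at A, C, D solves to V_A = Z_AB = 6.594 + j46.99 Ω = 47.45∠82.0° Ω.

Z = 6.594 + j46.99 Ω = 47.45∠82.0° Ω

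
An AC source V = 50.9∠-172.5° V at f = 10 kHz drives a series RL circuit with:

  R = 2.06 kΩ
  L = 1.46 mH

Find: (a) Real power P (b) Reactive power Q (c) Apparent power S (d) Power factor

Step 1 — Angular frequency: ω = 2π·f = 2π·1e+04 = 6.283e+04 rad/s.
Step 2 — Component impedances:
  R: Z = R = 2060 Ω
  L: Z = jωL = j·6.283e+04·0.00146 = 0 + j91.73 Ω
Step 3 — Series combination: Z_total = R + L = 2060 + j91.73 Ω = 2062∠2.5° Ω.
Step 4 — Source phasor: V = 50.9∠-172.5° V = -50.46 - j6.644 V.
Step 5 — Current: I = V / Z = -0.02459 - j0.00213 A = 0.02468∠-175.0° A.
Step 6 — Complex power: S = V·I* = 1.255 + j0.0559 VA.
Step 7 — Real power: P = Re(S) = 1.255 W.
Step 8 — Reactive power: Q = Im(S) = 0.0559 VAR.
Step 9 — Apparent power: |S| = 1.256 VA.
Step 10 — Power factor: PF = P/|S| = 0.999 (lagging).

(a) P = 1.255 W  (b) Q = 0.0559 VAR  (c) S = 1.256 VA  (d) PF = 0.999 (lagging)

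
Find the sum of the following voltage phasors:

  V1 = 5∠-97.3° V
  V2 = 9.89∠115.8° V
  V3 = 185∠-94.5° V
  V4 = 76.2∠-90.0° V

Step 1 — Convert each phasor to rectangular form:
  V1 = 5·(cos(-97.3°) + j·sin(-97.3°)) = -0.6353 - j4.959 V
  V2 = 9.89·(cos(115.8°) + j·sin(115.8°)) = -4.304 + j8.904 V
  V3 = 185·(cos(-94.5°) + j·sin(-94.5°)) = -14.51 - j184.4 V
  V4 = 76.2·(cos(-90.0°) + j·sin(-90.0°)) = 0 - j76.2 V
Step 2 — Sum components: V_total = -19.45 - j256.7 V.
Step 3 — Convert to polar: |V_total| = 257.4 V, ∠V_total = -94.3°.

V_total = 257.4∠-94.3° V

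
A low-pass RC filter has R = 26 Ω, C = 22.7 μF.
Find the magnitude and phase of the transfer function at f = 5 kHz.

Step 1 — Angular frequency: ω = 2π·5000 = 3.142e+04 rad/s.
Step 2 — Transfer function: H(jω) = 1/(1 + jωRC).
Step 3 — Denominator: 1 + jωRC = 1 + j·3.142e+04·26·2.27e-05 = 1 + j18.54.
Step 4 — H = 0.0029 - j0.05378.
Step 5 — Magnitude: |H| = 0.05385 (-25.4 dB); phase: φ = -86.9°.

|H| = 0.05385 (-25.4 dB), φ = -86.9°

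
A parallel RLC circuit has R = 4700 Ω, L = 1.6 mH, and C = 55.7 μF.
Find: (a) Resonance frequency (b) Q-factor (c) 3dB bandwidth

Step 1 — Resonance: ω₀ = 1/√(LC) = 1/√(0.0016·5.57e-05) = 3350 rad/s.
Step 2 — f₀ = ω₀/(2π) = 533.1 Hz.
Step 3 — Parallel Q: Q = R/(ω₀L) = 4700/(3350·0.0016) = 876.9.
Step 4 — Bandwidth: Δω = ω₀/Q = 3.82 rad/s; BW = Δω/(2π) = 0.6079 Hz.

(a) f₀ = 533.1 Hz  (b) Q = 876.9  (c) BW = 0.6079 Hz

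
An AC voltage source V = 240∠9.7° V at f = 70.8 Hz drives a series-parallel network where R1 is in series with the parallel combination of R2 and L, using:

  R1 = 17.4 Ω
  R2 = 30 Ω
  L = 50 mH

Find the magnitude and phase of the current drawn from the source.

Step 1 — Angular frequency: ω = 2π·f = 2π·70.8 = 444.8 rad/s.
Step 2 — Component impedances:
  R1: Z = R = 17.4 Ω
  R2: Z = R = 30 Ω
  L: Z = jωL = j·444.8·0.05 = 0 + j22.24 Ω
Step 3 — Parallel branch: R2 || L = 1/(1/R2 + 1/L) = 10.64 + j14.35 Ω.
Step 4 — Series with R1: Z_total = R1 + (R2 || L) = 28.04 + j14.35 Ω = 31.5∠27.1° Ω.
Step 5 — Source phasor: V = 240∠9.7° V = 236.6 + j40.44 V.
Step 6 — Ohm's law: I = V / Z_total = (236.6 + j40.44) / (28.04 + j14.35) = 7.27 - j2.279 A.
Step 7 — Convert to polar: |I| = 7.619 A, ∠I = -17.4°.

I = 7.619∠-17.4° A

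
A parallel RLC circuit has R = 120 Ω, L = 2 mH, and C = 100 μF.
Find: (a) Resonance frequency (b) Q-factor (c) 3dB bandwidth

Step 1 — Resonance: ω₀ = 1/√(LC) = 1/√(0.002·0.0001) = 2236 rad/s.
Step 2 — f₀ = ω₀/(2π) = 355.9 Hz.
Step 3 — Parallel Q: Q = R/(ω₀L) = 120/(2236·0.002) = 26.83.
Step 4 — Bandwidth: Δω = ω₀/Q = 83.33 rad/s; BW = Δω/(2π) = 13.26 Hz.

(a) f₀ = 355.9 Hz  (b) Q = 26.83  (c) BW = 13.26 Hz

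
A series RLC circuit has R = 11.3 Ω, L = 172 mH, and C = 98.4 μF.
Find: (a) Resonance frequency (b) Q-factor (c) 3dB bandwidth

Step 1 — Resonance: ω₀ = 1/√(LC) = 1/√(0.172·9.84e-05) = 243.1 rad/s.
Step 2 — f₀ = ω₀/(2π) = 38.69 Hz.
Step 3 — Series Q: Q = ω₀L/R = 243.1·0.172/11.3 = 3.7.
Step 4 — Bandwidth: Δω = ω₀/Q = 65.7 rad/s; BW = Δω/(2π) = 10.46 Hz.

(a) f₀ = 38.69 Hz  (b) Q = 3.7  (c) BW = 10.46 Hz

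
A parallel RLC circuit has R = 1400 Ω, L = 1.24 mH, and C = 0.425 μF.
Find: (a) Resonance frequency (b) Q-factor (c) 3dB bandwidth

Step 1 — Resonance: ω₀ = 1/√(LC) = 1/√(0.00124·4.25e-07) = 4.356e+04 rad/s.
Step 2 — f₀ = ω₀/(2π) = 6933 Hz.
Step 3 — Parallel Q: Q = R/(ω₀L) = 1400/(4.356e+04·0.00124) = 25.92.
Step 4 — Bandwidth: Δω = ω₀/Q = 1681 rad/s; BW = Δω/(2π) = 267.5 Hz.

(a) f₀ = 6933 Hz  (b) Q = 25.92  (c) BW = 267.5 Hz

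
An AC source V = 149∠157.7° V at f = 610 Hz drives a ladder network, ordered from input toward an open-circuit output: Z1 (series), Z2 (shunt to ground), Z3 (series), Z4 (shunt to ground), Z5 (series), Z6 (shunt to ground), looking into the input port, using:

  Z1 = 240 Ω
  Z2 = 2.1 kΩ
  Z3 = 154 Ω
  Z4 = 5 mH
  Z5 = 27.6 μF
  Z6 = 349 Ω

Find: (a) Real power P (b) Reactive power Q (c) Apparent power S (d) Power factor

Step 1 — Angular frequency: ω = 2π·f = 2π·610 = 3833 rad/s.
Step 2 — Component impedances:
  Z1: Z = R = 240 Ω
  Z2: Z = R = 2100 Ω
  Z3: Z = R = 154 Ω
  Z4: Z = jωL = j·3833·0.005 = 0 + j19.16 Ω
  Z5: Z = 1/(jωC) = -j/(ω·C) = 0 - j9.453 Ω
  Z6: Z = R = 349 Ω
Step 3 — Ladder network (open output): work backward from the far end, alternating series and parallel combinations. Z_in = 384.5 + j16.59 Ω = 384.9∠2.5° Ω.
Step 4 — Source phasor: V = 149∠157.7° V = -137.9 + j56.54 V.
Step 5 — Current: I = V / Z = -0.3515 + j0.1622 A = 0.3871∠155.2° A.
Step 6 — Complex power: S = V·I* = 57.63 + j2.487 VA.
Step 7 — Real power: P = Re(S) = 57.63 W.
Step 8 — Reactive power: Q = Im(S) = 2.487 VAR.
Step 9 — Apparent power: |S| = 57.68 VA.
Step 10 — Power factor: PF = P/|S| = 0.9991 (lagging).

(a) P = 57.63 W  (b) Q = 2.487 VAR  (c) S = 57.68 VA  (d) PF = 0.9991 (lagging)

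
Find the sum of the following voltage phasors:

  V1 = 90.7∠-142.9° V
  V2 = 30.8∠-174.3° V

Step 1 — Convert each phasor to rectangular form:
  V1 = 90.7·(cos(-142.9°) + j·sin(-142.9°)) = -72.34 - j54.71 V
  V2 = 30.8·(cos(-174.3°) + j·sin(-174.3°)) = -30.65 - j3.059 V
Step 2 — Sum components: V_total = -103 - j57.77 V.
Step 3 — Convert to polar: |V_total| = 118.1 V, ∠V_total = -150.7°.

V_total = 118.1∠-150.7° V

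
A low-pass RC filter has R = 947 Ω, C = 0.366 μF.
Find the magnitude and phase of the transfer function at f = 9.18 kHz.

Step 1 — Angular frequency: ω = 2π·9180 = 5.768e+04 rad/s.
Step 2 — Transfer function: H(jω) = 1/(1 + jωRC).
Step 3 — Denominator: 1 + jωRC = 1 + j·5.768e+04·947·3.66e-07 = 1 + j19.99.
Step 4 — H = 0.002496 - j0.0499.
Step 5 — Magnitude: |H| = 0.04996 (-26.0 dB); phase: φ = -87.1°.

|H| = 0.04996 (-26.0 dB), φ = -87.1°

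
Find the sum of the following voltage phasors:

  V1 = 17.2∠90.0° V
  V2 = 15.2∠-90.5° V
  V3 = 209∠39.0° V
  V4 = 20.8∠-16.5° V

Step 1 — Convert each phasor to rectangular form:
  V1 = 17.2·(cos(90.0°) + j·sin(90.0°)) = 0 + j17.2 V
  V2 = 15.2·(cos(-90.5°) + j·sin(-90.5°)) = -0.1326 - j15.2 V
  V3 = 209·(cos(39.0°) + j·sin(39.0°)) = 162.4 + j131.5 V
  V4 = 20.8·(cos(-16.5°) + j·sin(-16.5°)) = 19.94 - j5.908 V
Step 2 — Sum components: V_total = 182.2 + j127.6 V.
Step 3 — Convert to polar: |V_total| = 222.5 V, ∠V_total = 35.0°.

V_total = 222.5∠35.0° V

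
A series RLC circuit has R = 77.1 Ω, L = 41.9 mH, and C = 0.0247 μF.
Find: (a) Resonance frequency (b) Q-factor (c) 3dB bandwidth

Step 1 — Resonance: ω₀ = 1/√(LC) = 1/√(0.0419·2.47e-08) = 3.108e+04 rad/s.
Step 2 — f₀ = ω₀/(2π) = 4947 Hz.
Step 3 — Series Q: Q = ω₀L/R = 3.108e+04·0.0419/77.1 = 16.89.
Step 4 — Bandwidth: Δω = ω₀/Q = 1840 rad/s; BW = Δω/(2π) = 292.9 Hz.

(a) f₀ = 4947 Hz  (b) Q = 16.89  (c) BW = 292.9 Hz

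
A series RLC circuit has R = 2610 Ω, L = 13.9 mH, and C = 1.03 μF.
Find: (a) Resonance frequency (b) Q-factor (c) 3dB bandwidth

Step 1 — Resonance condition Im(Z)=0 gives ω₀ = 1/√(LC).
Step 2 — ω₀ = 1/√(0.0139·1.03e-06) = 8357 rad/s.
Step 3 — f₀ = ω₀/(2π) = 1330 Hz.
Step 4 — Series Q: Q = ω₀L/R = 8357·0.0139/2610 = 0.04451.
Step 5 — 3dB bandwidth: Δω = ω₀/Q = 1.878e+05 rad/s; BW = Δω/(2π) = 2.988e+04 Hz.

(a) f₀ = 1330 Hz  (b) Q = 0.04451  (c) BW = 2.988e+04 Hz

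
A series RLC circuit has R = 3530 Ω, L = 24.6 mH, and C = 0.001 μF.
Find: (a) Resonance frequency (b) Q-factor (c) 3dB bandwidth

Step 1 — Resonance: ω₀ = 1/√(LC) = 1/√(0.0246·1e-09) = 2.016e+05 rad/s.
Step 2 — f₀ = ω₀/(2π) = 3.209e+04 Hz.
Step 3 — Series Q: Q = ω₀L/R = 2.016e+05·0.0246/3530 = 1.405.
Step 4 — Bandwidth: Δω = ω₀/Q = 1.435e+05 rad/s; BW = Δω/(2π) = 2.284e+04 Hz.

(a) f₀ = 3.209e+04 Hz  (b) Q = 1.405  (c) BW = 2.284e+04 Hz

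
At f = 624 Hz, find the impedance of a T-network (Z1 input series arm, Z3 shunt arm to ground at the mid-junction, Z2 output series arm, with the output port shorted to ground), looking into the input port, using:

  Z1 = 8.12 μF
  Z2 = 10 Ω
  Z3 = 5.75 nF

Step 1 — Angular frequency: ω = 2π·f = 2π·624 = 3921 rad/s.
Step 2 — Component impedances:
  Z1: Z = 1/(jωC) = -j/(ω·C) = 0 - j31.41 Ω
  Z2: Z = R = 10 Ω
  Z3: Z = 1/(jωC) = -j/(ω·C) = 0 - j4.436e+04 Ω
Step 3 — With the output port shorted to ground, the output series arm Z2 runs from the junction to ground; the shunt arm Z3 also runs from the junction to ground. They appear in parallel: Z3 || Z2 = 10 - j0.002254 Ω.
Step 4 — Series with input arm Z1: Z_in = Z1 + (Z3 || Z2) = 10 - j31.41 Ω = 32.97∠-72.3° Ω.

Z = 10 - j31.41 Ω = 32.97∠-72.3° Ω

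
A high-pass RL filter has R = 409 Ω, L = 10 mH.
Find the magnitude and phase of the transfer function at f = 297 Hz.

Step 1 — Angular frequency: ω = 2π·297 = 1866 rad/s.
Step 2 — Transfer function: H(jω) = jωL/(R + jωL).
Step 3 — Numerator jωL = j·18.66; denominator R + jωL = 409 + j18.66.
Step 4 — H = 0.002077 + j0.04553.
Step 5 — Magnitude: |H| = 0.04558 (-26.8 dB); phase: φ = 87.4°.

|H| = 0.04558 (-26.8 dB), φ = 87.4°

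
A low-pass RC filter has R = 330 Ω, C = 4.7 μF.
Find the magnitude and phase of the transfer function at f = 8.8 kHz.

Step 1 — Angular frequency: ω = 2π·8800 = 5.529e+04 rad/s.
Step 2 — Transfer function: H(jω) = 1/(1 + jωRC).
Step 3 — Denominator: 1 + jωRC = 1 + j·5.529e+04·330·4.7e-06 = 1 + j85.76.
Step 4 — H = 0.000136 - j0.01166.
Step 5 — Magnitude: |H| = 0.01166 (-38.7 dB); phase: φ = -89.3°.

|H| = 0.01166 (-38.7 dB), φ = -89.3°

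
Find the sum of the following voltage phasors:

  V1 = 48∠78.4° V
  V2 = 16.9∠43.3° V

Step 1 — Convert each phasor to rectangular form:
  V1 = 48·(cos(78.4°) + j·sin(78.4°)) = 9.652 + j47.02 V
  V2 = 16.9·(cos(43.3°) + j·sin(43.3°)) = 12.3 + j11.59 V
Step 2 — Sum components: V_total = 21.95 + j58.61 V.
Step 3 — Convert to polar: |V_total| = 62.59 V, ∠V_total = 69.5°.

V_total = 62.59∠69.5° V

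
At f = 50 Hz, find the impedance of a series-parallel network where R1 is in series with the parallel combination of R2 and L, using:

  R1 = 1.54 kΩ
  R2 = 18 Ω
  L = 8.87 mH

Step 1 — Angular frequency: ω = 2π·f = 2π·50 = 314.2 rad/s.
Step 2 — Component impedances:
  R1: Z = R = 1540 Ω
  R2: Z = R = 18 Ω
  L: Z = jωL = j·314.2·0.00887 = 0 + j2.787 Ω
Step 3 — Parallel branch: R2 || L = 1/(1/R2 + 1/L) = 0.4213 + j2.721 Ω.
Step 4 — Series with R1: Z_total = R1 + (R2 || L) = 1540 + j2.721 Ω = 1540∠0.1° Ω.

Z = 1540 + j2.721 Ω = 1540∠0.1° Ω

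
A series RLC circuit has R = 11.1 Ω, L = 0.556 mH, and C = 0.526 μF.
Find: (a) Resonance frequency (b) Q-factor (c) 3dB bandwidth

Step 1 — Resonance: ω₀ = 1/√(LC) = 1/√(0.000556·5.26e-07) = 5.847e+04 rad/s.
Step 2 — f₀ = ω₀/(2π) = 9307 Hz.
Step 3 — Series Q: Q = ω₀L/R = 5.847e+04·0.000556/11.1 = 2.929.
Step 4 — Bandwidth: Δω = ω₀/Q = 1.996e+04 rad/s; BW = Δω/(2π) = 3177 Hz.

(a) f₀ = 9307 Hz  (b) Q = 2.929  (c) BW = 3177 Hz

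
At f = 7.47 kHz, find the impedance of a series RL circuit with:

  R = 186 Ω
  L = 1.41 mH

Step 1 — Angular frequency: ω = 2π·f = 2π·7470 = 4.694e+04 rad/s.
Step 2 — Component impedances:
  R: Z = R = 186 Ω
  L: Z = jωL = j·4.694e+04·0.00141 = 0 + j66.18 Ω
Step 3 — Series combination: Z_total = R + L = 186 + j66.18 Ω = 197.4∠19.6° Ω.

Z = 186 + j66.18 Ω = 197.4∠19.6° Ω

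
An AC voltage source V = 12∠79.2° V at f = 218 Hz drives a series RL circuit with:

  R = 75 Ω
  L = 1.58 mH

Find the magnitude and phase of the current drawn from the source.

Step 1 — Angular frequency: ω = 2π·f = 2π·218 = 1370 rad/s.
Step 2 — Component impedances:
  R: Z = R = 75 Ω
  L: Z = jωL = j·1370·0.00158 = 0 + j2.164 Ω
Step 3 — Series combination: Z_total = R + L = 75 + j2.164 Ω = 75.03∠1.7° Ω.
Step 4 — Source phasor: V = 12∠79.2° V = 2.249 + j11.79 V.
Step 5 — Ohm's law: I = V / Z_total = (2.249 + j11.79) / (75 + j2.164) = 0.03449 + j0.1562 A.
Step 6 — Convert to polar: |I| = 0.1599 A, ∠I = 77.5°.

I = 0.1599∠77.5° A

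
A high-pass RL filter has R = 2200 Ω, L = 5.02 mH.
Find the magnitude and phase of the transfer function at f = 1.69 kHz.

Step 1 — Angular frequency: ω = 2π·1690 = 1.062e+04 rad/s.
Step 2 — Transfer function: H(jω) = jωL/(R + jωL).
Step 3 — Numerator jωL = j·53.31; denominator R + jωL = 2200 + j53.31.
Step 4 — H = 0.0005867 + j0.02422.
Step 5 — Magnitude: |H| = 0.02422 (-32.3 dB); phase: φ = 88.6°.

|H| = 0.02422 (-32.3 dB), φ = 88.6°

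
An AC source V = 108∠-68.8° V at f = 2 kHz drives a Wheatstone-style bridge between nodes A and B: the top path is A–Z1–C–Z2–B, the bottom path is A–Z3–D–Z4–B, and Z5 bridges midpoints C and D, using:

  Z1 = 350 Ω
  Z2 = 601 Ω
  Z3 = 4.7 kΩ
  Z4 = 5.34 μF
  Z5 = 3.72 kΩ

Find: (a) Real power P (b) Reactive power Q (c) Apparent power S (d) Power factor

Step 1 — Angular frequency: ω = 2π·f = 2π·2000 = 1.257e+04 rad/s.
Step 2 — Component impedances:
  Z1: Z = R = 350 Ω
  Z2: Z = R = 601 Ω
  Z3: Z = R = 4700 Ω
  Z4: Z = 1/(jωC) = -j/(ω·C) = 0 - j14.9 Ω
  Z5: Z = R = 3720 Ω
Step 3 — Bridge requires nodal analysis (the Z5 bridge couples midpoints C and D, so the two paths cannot be reduced to a simple series/parallel combination). Setting node B to ground and injecting 1 A at node A, the 3-node admittance system at A, C, D solves to V_A = Z_AB = 732.3 - j1.112 Ω = 732.3∠-0.1° Ω.
Step 4 — Source phasor: V = 108∠-68.8° V = 39.06 - j100.7 V.
Step 5 — Current: I = V / Z = 0.05354 - j0.1374 A = 0.1475∠-68.7° A.
Step 6 — Complex power: S = V·I* = 15.93 - j0.0242 VA.
Step 7 — Real power: P = Re(S) = 15.93 W.
Step 8 — Reactive power: Q = Im(S) = -0.0242 VAR.
Step 9 — Apparent power: |S| = 15.93 VA.
Step 10 — Power factor: PF = P/|S| = 1 (leading).

(a) P = 15.93 W  (b) Q = -0.0242 VAR  (c) S = 15.93 VA  (d) PF = 1 (leading)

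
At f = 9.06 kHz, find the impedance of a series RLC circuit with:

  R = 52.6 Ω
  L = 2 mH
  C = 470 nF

Step 1 — Angular frequency: ω = 2π·f = 2π·9060 = 5.693e+04 rad/s.
Step 2 — Component impedances:
  R: Z = R = 52.6 Ω
  L: Z = jωL = j·5.693e+04·0.002 = 0 + j113.9 Ω
  C: Z = 1/(jωC) = -j/(ω·C) = 0 - j37.38 Ω
Step 3 — Series combination: Z_total = R + L + C = 52.6 + j76.48 Ω = 92.82∠55.5° Ω.

Z = 52.6 + j76.48 Ω = 92.82∠55.5° Ω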